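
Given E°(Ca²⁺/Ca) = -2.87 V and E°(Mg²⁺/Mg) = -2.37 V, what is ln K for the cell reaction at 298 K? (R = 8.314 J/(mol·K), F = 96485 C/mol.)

ln K = 38.9

E°_cell = -2.37 − (-2.87) = 0.50 V, with n = 2 electrons transferred.
At equilibrium E = 0, so the Nernst equation gives ln K = nFE°/RT = (2)(96485)(0.50)/((8.314)(298)) = 38.94.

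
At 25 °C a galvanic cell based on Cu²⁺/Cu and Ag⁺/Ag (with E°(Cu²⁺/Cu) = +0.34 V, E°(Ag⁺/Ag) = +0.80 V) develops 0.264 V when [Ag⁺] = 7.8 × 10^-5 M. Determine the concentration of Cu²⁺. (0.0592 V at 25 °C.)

From the Nernst equation, log Q = n(E° − E)/0.0592 = 2(0.46 − 0.264)/0.0592 = 6.622, so Q = 4.18 × 10^6.
With Q = [Cu²⁺]/[Ag⁺]^2 and the known concentrations, [Cu²⁺] in the numerator gives [Cu²⁺] = 0.025 M.

0.025 M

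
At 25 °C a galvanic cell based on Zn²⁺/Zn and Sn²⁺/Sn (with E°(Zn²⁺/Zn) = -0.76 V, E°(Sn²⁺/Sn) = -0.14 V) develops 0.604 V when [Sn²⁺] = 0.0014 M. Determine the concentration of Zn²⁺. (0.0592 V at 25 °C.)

0.0049 M

From the Nernst equation, log Q = n(E° − E)/0.0592 = 2(0.62 − 0.604)/0.0592 = 0.541, so Q = 3.47.
With Q = [Zn²⁺]/[Sn²⁺] and the known concentrations, [Zn²⁺] in the numerator gives [Zn²⁺] = 0.0049 M.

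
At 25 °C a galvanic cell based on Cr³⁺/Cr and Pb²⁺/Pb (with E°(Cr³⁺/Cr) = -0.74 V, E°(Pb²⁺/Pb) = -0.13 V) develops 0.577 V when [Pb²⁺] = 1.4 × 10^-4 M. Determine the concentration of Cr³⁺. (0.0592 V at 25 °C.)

7.8 × 10^-5 M

From the Nernst equation, log Q = n(E° − E)/0.0592 = 6(0.61 − 0.577)/0.0592 = 3.345, so Q = 2210.
With Q = [Cr³⁺]^2/[Pb²⁺]^3 and the known concentrations, [Cr³⁺]^2 in the numerator gives [Cr³⁺] = 7.8 × 10^-5 M.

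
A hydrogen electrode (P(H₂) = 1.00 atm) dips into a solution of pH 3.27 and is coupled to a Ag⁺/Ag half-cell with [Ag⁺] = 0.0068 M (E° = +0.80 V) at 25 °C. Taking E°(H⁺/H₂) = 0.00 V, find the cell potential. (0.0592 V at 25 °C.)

The Ag⁺/Ag couple is the cathode, so E°_cell = 0.80 V; n = 2.
[H⁺] = 10^(−3.27) = 5.4 × 10^-4 M, and Q = [H⁺]^2 / ([Ag⁺]^2·P(H₂)) = 0.00624.
E = E° − (0.0592/2) log Q = 0.80 − (0.0592/2)(-2.205) = 0.865 V.

0.87 V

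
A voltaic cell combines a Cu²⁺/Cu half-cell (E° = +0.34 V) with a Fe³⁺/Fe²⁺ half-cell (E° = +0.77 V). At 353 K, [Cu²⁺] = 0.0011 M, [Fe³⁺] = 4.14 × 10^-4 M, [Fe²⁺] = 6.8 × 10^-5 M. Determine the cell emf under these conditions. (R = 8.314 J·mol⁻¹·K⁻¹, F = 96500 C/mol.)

The Fe³⁺/Fe²⁺ couple has the higher reduction potential and acts as the cathode, so E°_cell = +0.77 − (+0.34) = 0.43 V.
Balancing electrons gives n = 2; the reaction quotient is Q = [Cu²⁺]·[Fe²⁺]^2/[Fe³⁺]^2 = 2.97 × 10^-5.
E = E° − (RT/nF) ln Q = 0.43 − (8.314×353)/(2×96500) × (-10.425) = 0.430 + 0.159 = 0.589 V.

0.589 V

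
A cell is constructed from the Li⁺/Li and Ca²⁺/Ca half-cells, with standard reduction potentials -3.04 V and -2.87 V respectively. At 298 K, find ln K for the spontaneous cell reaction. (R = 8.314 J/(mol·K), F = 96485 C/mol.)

ln K = 13.2

E°_cell = -2.87 − (-3.04) = 0.17 V, with n = 2 electrons transferred.
At equilibrium E = 0, so the Nernst equation gives ln K = nFE°/RT = (2)(96485)(0.17)/((8.314)(298)) = 13.24.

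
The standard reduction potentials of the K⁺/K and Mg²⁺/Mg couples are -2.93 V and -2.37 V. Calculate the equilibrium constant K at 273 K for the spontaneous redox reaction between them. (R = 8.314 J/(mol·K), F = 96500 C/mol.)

E°_cell = -2.37 − (-2.93) = 0.56 V, with n = 2 electrons transferred.
At equilibrium E = 0, so the Nernst equation gives ln K = nFE°/RT = (2)(96500)(0.56)/((8.314)(273)) = 47.62.
K = e^47.62 = 4.8 × 10^20.

4.8 × 10^20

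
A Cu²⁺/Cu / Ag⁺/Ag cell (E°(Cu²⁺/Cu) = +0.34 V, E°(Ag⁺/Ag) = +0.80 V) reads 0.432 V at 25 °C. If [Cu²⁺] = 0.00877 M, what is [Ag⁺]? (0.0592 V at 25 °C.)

From the Nernst equation, log Q = n(E° − E)/0.0592 = 2(0.46 − 0.432)/0.0592 = 0.946, so Q = 8.83.
With Q = [Cu²⁺]/[Ag⁺]^2 and the known concentrations, [Ag⁺]^2 in the denominator gives [Ag⁺] = 0.032 M.

0.032 M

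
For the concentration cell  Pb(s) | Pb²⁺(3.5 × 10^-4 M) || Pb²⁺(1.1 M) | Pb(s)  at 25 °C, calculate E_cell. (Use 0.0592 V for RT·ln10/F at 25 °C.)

Both half-cells are Pb²⁺/Pb, so E°_cell = 0. The concentrated side is the cathode; the cell reaction moves Pb²⁺ from high to low concentration with n = 2.
Q = [Pb²⁺]_dilute/[Pb²⁺]_conc = 3.5 × 10^-4/1.1 = 3.18 × 10^-4.
E = 0 − (0.0592/2) log Q = −(0.0592/2)(-3.497) = 0.1035 V.

0.10 V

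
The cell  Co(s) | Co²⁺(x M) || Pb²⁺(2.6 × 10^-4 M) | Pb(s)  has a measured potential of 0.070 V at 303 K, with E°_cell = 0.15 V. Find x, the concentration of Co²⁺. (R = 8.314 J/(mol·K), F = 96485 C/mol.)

From the Nernst equation, ln Q = nF(E° − E)/RT = 2×96485×(0.15 − 0.070)/(8.314×303) = 6.128, so Q = 459.
With Q = [Co²⁺]/[Pb²⁺] and the known concentrations, [Co²⁺] in the numerator gives [Co²⁺] = 0.12 M.

0.12 M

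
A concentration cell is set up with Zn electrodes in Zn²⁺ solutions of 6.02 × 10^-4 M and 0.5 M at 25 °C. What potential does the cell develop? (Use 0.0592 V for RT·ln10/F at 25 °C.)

0.086 V

Both half-cells are Zn²⁺/Zn, so E°_cell = 0. The concentrated side is the cathode; the cell reaction moves Zn²⁺ from high to low concentration with n = 2.
Q = [Zn²⁺]_dilute/[Zn²⁺]_conc = 6.02 × 10^-4/0.5 = 0.00120.
E = 0 − (0.0592/2) log Q = −(0.0592/2)(-2.919) = 0.0864 V.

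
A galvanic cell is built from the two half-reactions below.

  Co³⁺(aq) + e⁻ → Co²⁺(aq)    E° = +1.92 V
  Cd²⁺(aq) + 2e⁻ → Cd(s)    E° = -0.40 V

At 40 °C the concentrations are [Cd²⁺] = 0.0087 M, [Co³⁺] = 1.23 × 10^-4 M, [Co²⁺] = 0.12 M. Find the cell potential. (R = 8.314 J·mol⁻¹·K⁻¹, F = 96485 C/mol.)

2.20 V

The Co³⁺/Co²⁺ couple has the higher reduction potential and acts as the cathode, so E°_cell = +1.92 − (-0.40) = 2.32 V.
Balancing electrons gives n = 2; the reaction quotient is Q = [Cd²⁺]·[Co²⁺]^2/[Co³⁺]^2 = 8280.
E = E° − (RT/nF) ln Q = 2.32 − (8.314×313)/(2×96485) × (9.022) = 2.320 − 0.122 = 2.198 V.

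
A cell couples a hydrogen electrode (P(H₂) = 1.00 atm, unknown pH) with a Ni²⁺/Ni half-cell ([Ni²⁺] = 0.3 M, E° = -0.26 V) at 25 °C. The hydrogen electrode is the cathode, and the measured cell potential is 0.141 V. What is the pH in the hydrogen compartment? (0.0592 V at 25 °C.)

E°_cell = 0.26 V and n = 2.
log Q = n(E° − E)/0.0592 = 2×(0.26 − 0.141)/0.0592 = 4.020.
With Q = [Ni²⁺]·P(H₂) / [H⁺]^2, solving for [H⁺] gives log[H⁺] = -2.272, so pH = 2.27.

pH = 2.27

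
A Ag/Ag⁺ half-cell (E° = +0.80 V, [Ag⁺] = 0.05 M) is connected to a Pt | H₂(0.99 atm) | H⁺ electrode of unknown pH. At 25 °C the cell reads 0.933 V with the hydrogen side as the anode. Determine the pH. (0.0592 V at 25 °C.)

E°_cell = 0.80 V and n = 2.
log Q = n(E° − E)/0.0592 = 2×(0.80 − 0.933)/0.0592 = -4.493.
With Q = [H⁺]^2 / ([Ag⁺]^2·P(H₂)), solving for [H⁺] gives log[H⁺] = -3.550, so pH = 3.55.

pH = 3.55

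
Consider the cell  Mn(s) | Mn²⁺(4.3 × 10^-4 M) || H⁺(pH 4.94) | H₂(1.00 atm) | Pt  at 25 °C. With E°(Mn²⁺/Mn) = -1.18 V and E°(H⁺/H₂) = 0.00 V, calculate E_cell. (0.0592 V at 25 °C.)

The hydrogen couple is the cathode, so E°_cell = 1.18 V; n = 2.
[H⁺] = 10^(−4.94) = 1.1 × 10^-5 M, and Q = [Mn²⁺]·P(H₂) / [H⁺]^2 = 3.26 × 10^6.
E = E° − (0.0592/2) log Q = 1.18 − (0.0592/2)(6.513) = 0.987 V.

0.99 V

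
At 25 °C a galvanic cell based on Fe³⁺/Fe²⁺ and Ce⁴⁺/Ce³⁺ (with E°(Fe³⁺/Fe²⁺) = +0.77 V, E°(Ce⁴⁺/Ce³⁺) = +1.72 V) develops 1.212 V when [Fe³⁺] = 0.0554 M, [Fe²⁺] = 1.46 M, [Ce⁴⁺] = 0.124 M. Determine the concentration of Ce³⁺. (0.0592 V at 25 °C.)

1.2 × 10^-4 M

From the Nernst equation, log Q = n(E° − E)/0.0592 = 1(0.95 − 1.212)/0.0592 = -4.426, so Q = 3.75 × 10^-5.
With Q = [Fe³⁺]·[Ce³⁺]/([Fe²⁺]·[Ce⁴⁺]) and the known concentrations, [Ce³⁺] in the numerator gives [Ce³⁺] = 1.2 × 10^-4 M.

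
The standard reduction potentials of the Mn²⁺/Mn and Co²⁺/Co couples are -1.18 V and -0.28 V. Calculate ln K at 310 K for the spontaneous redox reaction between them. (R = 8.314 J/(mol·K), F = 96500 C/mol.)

E°_cell = -0.28 − (-1.18) = 0.90 V, with n = 2 electrons transferred.
At equilibrium E = 0, so the Nernst equation gives ln K = nFE°/RT = (2)(96500)(0.90)/((8.314)(310)) = 67.40.

ln K = 67.4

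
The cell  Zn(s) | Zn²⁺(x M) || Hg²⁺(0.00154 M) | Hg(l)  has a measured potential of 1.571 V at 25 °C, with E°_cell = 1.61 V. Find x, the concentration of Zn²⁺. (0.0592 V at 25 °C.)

0.032 M

From the Nernst equation, log Q = n(E° − E)/0.0592 = 2(1.61 − 1.571)/0.0592 = 1.318, so Q = 20.8.
With Q = [Zn²⁺]/[Hg²⁺] and the known concentrations, [Zn²⁺] in the numerator gives [Zn²⁺] = 0.032 M.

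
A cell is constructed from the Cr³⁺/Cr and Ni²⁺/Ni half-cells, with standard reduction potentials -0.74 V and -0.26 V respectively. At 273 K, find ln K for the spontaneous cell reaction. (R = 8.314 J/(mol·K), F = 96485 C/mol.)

E°_cell = -0.26 − (-0.74) = 0.48 V, with n = 6 electrons transferred.
At equilibrium E = 0, so the Nernst equation gives ln K = nFE°/RT = (6)(96485)(0.48)/((8.314)(273)) = 122.43.

ln K = 122.4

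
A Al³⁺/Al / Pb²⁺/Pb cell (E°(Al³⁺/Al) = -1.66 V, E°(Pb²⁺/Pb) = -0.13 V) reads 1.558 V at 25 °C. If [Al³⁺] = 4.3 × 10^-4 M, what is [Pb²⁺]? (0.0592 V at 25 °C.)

From the Nernst equation, log Q = n(E° − E)/0.0592 = 6(1.53 − 1.558)/0.0592 = -2.838, so Q = 0.00145.
With Q = [Al³⁺]^2/[Pb²⁺]^3 and the known concentrations, [Pb²⁺]^3 in the denominator gives [Pb²⁺] = 0.05 M.

0.05 M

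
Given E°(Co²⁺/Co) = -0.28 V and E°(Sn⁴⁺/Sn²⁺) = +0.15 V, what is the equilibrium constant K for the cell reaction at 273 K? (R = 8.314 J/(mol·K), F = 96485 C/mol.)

7.5 × 10^15

E°_cell = +0.15 − (-0.28) = 0.43 V, with n = 2 electrons transferred.
At equilibrium E = 0, so the Nernst equation gives ln K = nFE°/RT = (2)(96485)(0.43)/((8.314)(273)) = 36.56.
K = e^36.56 = 7.5 × 10^15.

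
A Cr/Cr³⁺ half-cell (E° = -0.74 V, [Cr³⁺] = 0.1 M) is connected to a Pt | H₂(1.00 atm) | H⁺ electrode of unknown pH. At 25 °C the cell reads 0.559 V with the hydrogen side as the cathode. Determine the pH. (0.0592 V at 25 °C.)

E°_cell = 0.74 V and n = 6.
log Q = n(E° − E)/0.0592 = 6×(0.74 − 0.559)/0.0592 = 18.345.
With Q = [Cr³⁺]^2·P(H₂)^3 / [H⁺]^6, solving for [H⁺] gives log[H⁺] = -3.391, so pH = 3.39.

pH = 3.39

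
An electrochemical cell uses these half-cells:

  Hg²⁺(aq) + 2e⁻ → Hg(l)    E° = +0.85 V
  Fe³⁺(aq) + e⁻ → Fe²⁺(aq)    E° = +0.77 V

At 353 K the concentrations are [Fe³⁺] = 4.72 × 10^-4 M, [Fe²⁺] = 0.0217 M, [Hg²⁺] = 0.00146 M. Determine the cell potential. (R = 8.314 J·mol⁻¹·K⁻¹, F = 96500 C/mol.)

The Hg²⁺/Hg couple has the higher reduction potential and acts as the cathode, so E°_cell = +0.85 − (+0.77) = 0.08 V.
Balancing electrons gives n = 2; the reaction quotient is Q = [Fe³⁺]^2/([Fe²⁺]^2·[Hg²⁺]) = 0.324.
E = E° − (RT/nF) ln Q = 0.08 − (8.314×353)/(2×96500) × (-1.127) = 0.080 + 0.017 = 0.097 V.

0.097 V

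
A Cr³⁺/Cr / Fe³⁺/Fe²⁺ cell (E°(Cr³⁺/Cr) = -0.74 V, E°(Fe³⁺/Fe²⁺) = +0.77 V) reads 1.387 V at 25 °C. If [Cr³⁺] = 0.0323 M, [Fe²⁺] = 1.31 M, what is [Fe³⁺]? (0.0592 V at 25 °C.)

From the Nernst equation, log Q = n(E° − E)/0.0592 = 3(1.51 − 1.387)/0.0592 = 6.233, so Q = 1.71 × 10^6.
With Q = [Cr³⁺]·[Fe²⁺]^3/[Fe³⁺]^3 and the known concentrations, [Fe³⁺]^3 in the denominator gives [Fe³⁺] = 0.0035 M.

0.0035 M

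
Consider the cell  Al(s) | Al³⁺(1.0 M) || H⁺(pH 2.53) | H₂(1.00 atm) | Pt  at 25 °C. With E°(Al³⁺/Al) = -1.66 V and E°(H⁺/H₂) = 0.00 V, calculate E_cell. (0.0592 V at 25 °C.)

The hydrogen couple is the cathode, so E°_cell = 1.66 V; n = 6.
[H⁺] = 10^(−2.53) = 0.0030 M, and Q = [Al³⁺]^2·P(H₂)^3 / [H⁺]^6 = 1.51 × 10^15.
E = E° − (0.0592/6) log Q = 1.66 − (0.0592/6)(15.180) = 1.510 V.

1.51 V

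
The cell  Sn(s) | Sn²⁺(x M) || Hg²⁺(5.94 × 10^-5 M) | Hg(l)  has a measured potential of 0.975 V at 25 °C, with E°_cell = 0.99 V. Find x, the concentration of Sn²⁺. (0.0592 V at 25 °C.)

1.9 × 10^-4 M

From the Nernst equation, log Q = n(E° − E)/0.0592 = 2(0.99 − 0.975)/0.0592 = 0.507, so Q = 3.21.
With Q = [Sn²⁺]/[Hg²⁺] and the known concentrations, [Sn²⁺] in the numerator gives [Sn²⁺] = 1.9 × 10^-4 M.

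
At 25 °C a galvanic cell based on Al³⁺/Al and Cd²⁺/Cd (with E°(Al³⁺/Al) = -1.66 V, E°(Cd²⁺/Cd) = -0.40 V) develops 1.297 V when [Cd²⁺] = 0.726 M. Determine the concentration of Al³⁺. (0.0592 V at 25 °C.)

0.0082 M

From the Nernst equation, log Q = n(E° − E)/0.0592 = 6(1.26 − 1.297)/0.0592 = -3.750, so Q = 1.78 × 10^-4.
With Q = [Al³⁺]^2/[Cd²⁺]^3 and the known concentrations, [Al³⁺]^2 in the numerator gives [Al³⁺] = 0.0082 M.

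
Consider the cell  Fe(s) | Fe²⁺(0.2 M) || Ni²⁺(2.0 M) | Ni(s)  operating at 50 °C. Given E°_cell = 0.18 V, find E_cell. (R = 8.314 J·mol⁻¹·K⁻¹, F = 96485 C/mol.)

0.212 V

Balancing electrons gives n = 2; the reaction quotient is Q = [Fe²⁺]/[Ni²⁺] = 0.100.
E = E° − (RT/nF) ln Q = 0.18 − (8.314×323)/(2×96485) × (-2.303) = 0.180 + 0.032 = 0.212 V.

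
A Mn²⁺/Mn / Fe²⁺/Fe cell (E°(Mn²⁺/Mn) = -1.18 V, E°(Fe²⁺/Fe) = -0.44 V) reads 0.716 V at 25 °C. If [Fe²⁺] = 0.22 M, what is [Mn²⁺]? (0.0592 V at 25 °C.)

From the Nernst equation, log Q = n(E° − E)/0.0592 = 2(0.74 − 0.716)/0.0592 = 0.811, so Q = 6.47.
With Q = [Mn²⁺]/[Fe²⁺] and the known concentrations, [Mn²⁺] in the numerator gives [Mn²⁺] = 1.4 M.

1.4 M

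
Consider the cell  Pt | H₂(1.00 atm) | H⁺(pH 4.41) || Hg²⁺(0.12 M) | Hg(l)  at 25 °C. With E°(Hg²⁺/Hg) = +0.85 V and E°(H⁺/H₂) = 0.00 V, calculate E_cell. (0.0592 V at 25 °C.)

1.08 V

The Hg²⁺/Hg couple is the cathode, so E°_cell = 0.85 V; n = 2.
[H⁺] = 10^(−4.41) = 3.9 × 10^-5 M, and Q = [H⁺]^2 / ([Hg²⁺]·P(H₂)) = 1.26 × 10^-8.
E = E° − (0.0592/2) log Q = 0.85 − (0.0592/2)(-7.899) = 1.084 V.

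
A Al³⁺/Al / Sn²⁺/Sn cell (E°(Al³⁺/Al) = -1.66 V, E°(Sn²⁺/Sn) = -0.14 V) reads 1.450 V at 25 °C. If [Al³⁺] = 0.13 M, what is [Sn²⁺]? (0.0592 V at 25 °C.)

0.0011 M

From the Nernst equation, log Q = n(E° − E)/0.0592 = 6(1.52 − 1.450)/0.0592 = 7.095, so Q = 1.24 × 10^7.
With Q = [Al³⁺]^2/[Sn²⁺]^3 and the known concentrations, [Sn²⁺]^3 in the denominator gives [Sn²⁺] = 0.0011 M.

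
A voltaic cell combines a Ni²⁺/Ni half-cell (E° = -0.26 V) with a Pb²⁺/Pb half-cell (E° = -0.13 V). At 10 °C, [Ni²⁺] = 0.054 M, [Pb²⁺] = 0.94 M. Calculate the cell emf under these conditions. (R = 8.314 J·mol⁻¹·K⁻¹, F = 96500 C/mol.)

0.165 V

The Pb²⁺/Pb couple has the higher reduction potential and acts as the cathode, so E°_cell = -0.13 − (-0.26) = 0.13 V.
Balancing electrons gives n = 2; the reaction quotient is Q = [Ni²⁺]/[Pb²⁺] = 0.0574.
E = E° − (RT/nF) ln Q = 0.13 − (8.314×283)/(2×96500) × (-2.857) = 0.130 + 0.035 = 0.165 V.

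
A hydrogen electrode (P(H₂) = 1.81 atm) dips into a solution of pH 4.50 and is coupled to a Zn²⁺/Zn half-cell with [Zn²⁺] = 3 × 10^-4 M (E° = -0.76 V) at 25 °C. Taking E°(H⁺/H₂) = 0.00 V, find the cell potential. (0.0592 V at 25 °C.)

The hydrogen couple is the cathode, so E°_cell = 0.76 V; n = 2.
[H⁺] = 10^(−4.50) = 3.2 × 10^-5 M, and Q = [Zn²⁺]·P(H₂) / [H⁺]^2 = 5.43 × 10^5.
E = E° − (0.0592/2) log Q = 0.76 − (0.0592/2)(5.735) = 0.590 V.

0.59 V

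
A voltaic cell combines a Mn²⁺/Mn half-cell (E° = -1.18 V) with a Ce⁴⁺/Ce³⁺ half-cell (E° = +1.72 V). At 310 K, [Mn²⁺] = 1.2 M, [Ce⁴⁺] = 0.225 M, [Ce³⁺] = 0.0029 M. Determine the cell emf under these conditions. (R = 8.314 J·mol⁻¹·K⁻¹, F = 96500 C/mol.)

3.01 V

The Ce⁴⁺/Ce³⁺ couple has the higher reduction potential and acts as the cathode, so E°_cell = +1.72 − (-1.18) = 2.90 V.
Balancing electrons gives n = 2; the reaction quotient is Q = [Mn²⁺]·[Ce³⁺]^2/[Ce⁴⁺]^2 = 1.99 × 10^-4.
E = E° − (RT/nF) ln Q = 2.90 − (8.314×310)/(2×96500) × (-8.520) = 2.900 + 0.114 = 3.014 V.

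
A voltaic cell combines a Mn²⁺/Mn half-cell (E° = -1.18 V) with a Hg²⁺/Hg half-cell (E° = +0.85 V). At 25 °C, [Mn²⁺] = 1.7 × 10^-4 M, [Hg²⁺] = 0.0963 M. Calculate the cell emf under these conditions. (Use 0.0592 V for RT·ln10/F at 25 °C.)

2.11 V

The Hg²⁺/Hg couple has the higher reduction potential and acts as the cathode, so E°_cell = +0.85 − (-1.18) = 2.03 V.
Balancing electrons gives n = 2; the reaction quotient is Q = [Mn²⁺]/[Hg²⁺] = 0.00177.
At 25 °C, E = E° − (0.0592/n) log Q = 2.03 − (0.0592/2)(-2.753) = 2.030 + 0.081 = 2.111 V.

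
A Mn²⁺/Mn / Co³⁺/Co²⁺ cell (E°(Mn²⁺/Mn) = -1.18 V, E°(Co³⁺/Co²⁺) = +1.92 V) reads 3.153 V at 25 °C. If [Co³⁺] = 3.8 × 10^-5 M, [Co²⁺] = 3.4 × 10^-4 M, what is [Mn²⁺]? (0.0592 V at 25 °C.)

2 × 10^-4 M

From the Nernst equation, log Q = n(E° − E)/0.0592 = 2(3.10 − 3.153)/0.0592 = -1.791, so Q = 0.0162.
With Q = [Mn²⁺]·[Co²⁺]^2/[Co³⁺]^2 and the known concentrations, [Mn²⁺] in the numerator gives [Mn²⁺] = 2 × 10^-4 M.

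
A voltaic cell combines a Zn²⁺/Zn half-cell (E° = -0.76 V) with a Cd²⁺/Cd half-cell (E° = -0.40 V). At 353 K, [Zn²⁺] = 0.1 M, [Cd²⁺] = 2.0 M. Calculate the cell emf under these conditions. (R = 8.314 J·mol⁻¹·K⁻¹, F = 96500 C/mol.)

The Cd²⁺/Cd couple has the higher reduction potential and acts as the cathode, so E°_cell = -0.40 − (-0.76) = 0.36 V.
Balancing electrons gives n = 2; the reaction quotient is Q = [Zn²⁺]/[Cd²⁺] = 0.0500.
E = E° − (RT/nF) ln Q = 0.36 − (8.314×353)/(2×96500) × (-2.996) = 0.360 + 0.046 = 0.406 V.

0.406 V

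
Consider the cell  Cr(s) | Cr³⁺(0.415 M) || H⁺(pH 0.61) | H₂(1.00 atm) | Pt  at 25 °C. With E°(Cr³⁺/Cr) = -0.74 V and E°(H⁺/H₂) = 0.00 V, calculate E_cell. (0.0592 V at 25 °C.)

The hydrogen couple is the cathode, so E°_cell = 0.74 V; n = 6.
[H⁺] = 10^(−0.61) = 0.25 M, and Q = [Cr³⁺]^2·P(H₂)^3 / [H⁺]^6 = 787.
E = E° − (0.0592/6) log Q = 0.74 − (0.0592/6)(2.896) = 0.711 V.

0.71 V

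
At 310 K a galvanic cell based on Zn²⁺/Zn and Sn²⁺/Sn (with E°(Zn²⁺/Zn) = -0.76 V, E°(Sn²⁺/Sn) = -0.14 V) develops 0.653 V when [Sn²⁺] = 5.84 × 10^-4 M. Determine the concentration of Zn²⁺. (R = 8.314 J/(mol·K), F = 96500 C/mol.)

From the Nernst equation, ln Q = nF(E° − E)/RT = 2×96500×(0.62 − 0.653)/(8.314×310) = -2.471, so Q = 0.0845.
With Q = [Zn²⁺]/[Sn²⁺] and the known concentrations, [Zn²⁺] in the numerator gives [Zn²⁺] = 4.9 × 10^-5 M.

4.9 × 10^-5 M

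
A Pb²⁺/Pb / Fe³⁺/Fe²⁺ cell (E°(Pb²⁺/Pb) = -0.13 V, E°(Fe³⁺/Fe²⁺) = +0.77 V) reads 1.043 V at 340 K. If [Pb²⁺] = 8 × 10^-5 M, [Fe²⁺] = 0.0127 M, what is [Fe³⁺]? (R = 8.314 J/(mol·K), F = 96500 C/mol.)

From the Nernst equation, ln Q = nF(E° − E)/RT = 2×96500×(0.90 − 1.043)/(8.314×340) = -9.763, so Q = 5.75 × 10^-5.
With Q = [Pb²⁺]·[Fe²⁺]^2/[Fe³⁺]^2 and the known concentrations, [Fe³⁺]^2 in the denominator gives [Fe³⁺] = 0.015 M.

0.015 M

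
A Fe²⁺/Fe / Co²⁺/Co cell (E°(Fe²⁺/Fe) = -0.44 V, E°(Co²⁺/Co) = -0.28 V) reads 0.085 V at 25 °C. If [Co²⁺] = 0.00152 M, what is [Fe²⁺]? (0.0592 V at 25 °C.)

From the Nernst equation, log Q = n(E° − E)/0.0592 = 2(0.16 − 0.085)/0.0592 = 2.534, so Q = 342.
With Q = [Fe²⁺]/[Co²⁺] and the known concentrations, [Fe²⁺] in the numerator gives [Fe²⁺] = 0.52 M.

0.52 M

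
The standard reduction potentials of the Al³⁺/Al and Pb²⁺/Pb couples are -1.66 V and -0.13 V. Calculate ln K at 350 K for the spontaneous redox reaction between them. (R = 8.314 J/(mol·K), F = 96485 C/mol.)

E°_cell = -0.13 − (-1.66) = 1.53 V, with n = 6 electrons transferred.
At equilibrium E = 0, so the Nernst equation gives ln K = nFE°/RT = (6)(96485)(1.53)/((8.314)(350)) = 304.39.

ln K = 304.4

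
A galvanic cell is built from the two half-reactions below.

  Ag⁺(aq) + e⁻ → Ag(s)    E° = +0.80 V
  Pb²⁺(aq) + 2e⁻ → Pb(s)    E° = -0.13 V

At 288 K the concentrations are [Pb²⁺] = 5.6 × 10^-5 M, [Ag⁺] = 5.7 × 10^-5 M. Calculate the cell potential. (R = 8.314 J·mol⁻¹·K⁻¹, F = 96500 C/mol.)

The Ag⁺/Ag couple has the higher reduction potential and acts as the cathode, so E°_cell = +0.80 − (-0.13) = 0.93 V.
Balancing electrons gives n = 2; the reaction quotient is Q = [Pb²⁺]/[Ag⁺]^2 = 1.72 × 10^4.
E = E° − (RT/nF) ln Q = 0.93 − (8.314×288)/(2×96500) × (9.755) = 0.930 − 0.121 = 0.809 V.

0.809 V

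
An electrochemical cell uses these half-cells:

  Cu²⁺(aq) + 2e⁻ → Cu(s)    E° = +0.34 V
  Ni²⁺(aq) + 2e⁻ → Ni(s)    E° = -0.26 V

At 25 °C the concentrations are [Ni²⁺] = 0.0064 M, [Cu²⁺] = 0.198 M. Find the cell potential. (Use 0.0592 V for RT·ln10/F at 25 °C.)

The Cu²⁺/Cu couple has the higher reduction potential and acts as the cathode, so E°_cell = +0.34 − (-0.26) = 0.60 V.
Balancing electrons gives n = 2; the reaction quotient is Q = [Ni²⁺]/[Cu²⁺] = 0.0323.
At 25 °C, E = E° − (0.0592/n) log Q = 0.60 − (0.0592/2)(-1.490) = 0.600 + 0.044 = 0.644 V.

0.644 V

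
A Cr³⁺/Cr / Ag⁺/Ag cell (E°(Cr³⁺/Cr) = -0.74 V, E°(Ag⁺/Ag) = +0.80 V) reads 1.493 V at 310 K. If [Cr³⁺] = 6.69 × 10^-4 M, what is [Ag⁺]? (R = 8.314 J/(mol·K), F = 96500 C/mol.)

From the Nernst equation, ln Q = nF(E° − E)/RT = 3×96500×(1.54 − 1.493)/(8.314×310) = 5.279, so Q = 196.
With Q = [Cr³⁺]/[Ag⁺]^3 and the known concentrations, [Ag⁺]^3 in the denominator gives [Ag⁺] = 0.015 M.

0.015 M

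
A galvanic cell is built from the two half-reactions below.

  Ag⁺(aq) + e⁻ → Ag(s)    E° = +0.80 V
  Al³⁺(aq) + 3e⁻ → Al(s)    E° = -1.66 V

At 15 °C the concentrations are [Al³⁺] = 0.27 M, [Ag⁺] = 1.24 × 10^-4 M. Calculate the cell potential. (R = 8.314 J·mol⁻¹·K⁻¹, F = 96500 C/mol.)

2.25 V

The Ag⁺/Ag couple has the higher reduction potential and acts as the cathode, so E°_cell = +0.80 − (-1.66) = 2.46 V.
Balancing electrons gives n = 3; the reaction quotient is Q = [Al³⁺]/[Ag⁺]^3 = 1.42 × 10^11.
E = E° − (RT/nF) ln Q = 2.46 − (8.314×288)/(3×96500) × (25.676) = 2.460 − 0.212 = 2.248 V.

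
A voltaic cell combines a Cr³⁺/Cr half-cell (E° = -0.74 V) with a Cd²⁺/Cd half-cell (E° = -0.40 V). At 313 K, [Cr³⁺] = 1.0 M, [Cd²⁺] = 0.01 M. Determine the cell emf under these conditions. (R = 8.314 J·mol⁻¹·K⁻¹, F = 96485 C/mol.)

The Cd²⁺/Cd couple has the higher reduction potential and acts as the cathode, so E°_cell = -0.40 − (-0.74) = 0.34 V.
Balancing electrons gives n = 6; the reaction quotient is Q = [Cr³⁺]^2/[Cd²⁺]^3 = 1 × 10^6.
E = E° − (RT/nF) ln Q = 0.34 − (8.314×313)/(6×96485) × (13.816) = 0.340 − 0.062 = 0.278 V.

0.278 V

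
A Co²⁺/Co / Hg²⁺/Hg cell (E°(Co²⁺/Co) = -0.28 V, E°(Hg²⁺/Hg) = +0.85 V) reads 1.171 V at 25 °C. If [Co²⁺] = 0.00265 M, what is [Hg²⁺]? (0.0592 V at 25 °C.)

0.064 M

From the Nernst equation, log Q = n(E° − E)/0.0592 = 2(1.13 − 1.171)/0.0592 = -1.385, so Q = 0.0412.
With Q = [Co²⁺]/[Hg²⁺] and the known concentrations, [Hg²⁺] in the denominator gives [Hg²⁺] = 0.064 M.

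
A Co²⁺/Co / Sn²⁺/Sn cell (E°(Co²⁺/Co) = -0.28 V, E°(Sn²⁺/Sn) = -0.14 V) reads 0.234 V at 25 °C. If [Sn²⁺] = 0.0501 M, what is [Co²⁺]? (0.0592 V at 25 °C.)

From the Nernst equation, log Q = n(E° − E)/0.0592 = 2(0.14 − 0.234)/0.0592 = -3.176, so Q = 6.67 × 10^-4.
With Q = [Co²⁺]/[Sn²⁺] and the known concentrations, [Co²⁺] in the numerator gives [Co²⁺] = 3.3 × 10^-5 M.

3.3 × 10^-5 M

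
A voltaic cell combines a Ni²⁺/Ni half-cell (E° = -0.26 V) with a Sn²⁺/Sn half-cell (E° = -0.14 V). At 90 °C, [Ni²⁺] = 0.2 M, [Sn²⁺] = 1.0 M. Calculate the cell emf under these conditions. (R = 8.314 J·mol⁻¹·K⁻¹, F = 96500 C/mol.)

0.145 V

The Sn²⁺/Sn couple has the higher reduction potential and acts as the cathode, so E°_cell = -0.14 − (-0.26) = 0.12 V.
Balancing electrons gives n = 2; the reaction quotient is Q = [Ni²⁺]/[Sn²⁺] = 0.200.
E = E° − (RT/nF) ln Q = 0.12 − (8.314×363)/(2×96500) × (-1.609) = 0.120 + 0.025 = 0.145 V.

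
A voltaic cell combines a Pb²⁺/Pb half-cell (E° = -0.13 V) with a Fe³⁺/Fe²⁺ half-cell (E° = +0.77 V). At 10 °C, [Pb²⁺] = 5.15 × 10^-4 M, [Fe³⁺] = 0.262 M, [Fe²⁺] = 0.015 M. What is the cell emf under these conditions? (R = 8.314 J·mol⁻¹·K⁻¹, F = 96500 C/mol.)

The Fe³⁺/Fe²⁺ couple has the higher reduction potential and acts as the cathode, so E°_cell = +0.77 − (-0.13) = 0.90 V.
Balancing electrons gives n = 2; the reaction quotient is Q = [Pb²⁺]·[Fe²⁺]^2/[Fe³⁺]^2 = 1.69 × 10^-6.
E = E° − (RT/nF) ln Q = 0.90 − (8.314×283)/(2×96500) × (-13.292) = 0.900 + 0.162 = 1.062 V.

1.06 V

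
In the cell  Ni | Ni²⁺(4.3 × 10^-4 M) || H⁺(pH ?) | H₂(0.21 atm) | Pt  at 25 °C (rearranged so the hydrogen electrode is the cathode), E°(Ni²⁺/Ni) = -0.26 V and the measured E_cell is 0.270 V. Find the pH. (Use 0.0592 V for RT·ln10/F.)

pH = 1.85

E°_cell = 0.26 V and n = 2.
log Q = n(E° − E)/0.0592 = 2×(0.26 − 0.270)/0.0592 = -0.338.
With Q = [Ni²⁺]·P(H₂) / [H⁺]^2, solving for [H⁺] gives log[H⁺] = -1.853, so pH = 1.85.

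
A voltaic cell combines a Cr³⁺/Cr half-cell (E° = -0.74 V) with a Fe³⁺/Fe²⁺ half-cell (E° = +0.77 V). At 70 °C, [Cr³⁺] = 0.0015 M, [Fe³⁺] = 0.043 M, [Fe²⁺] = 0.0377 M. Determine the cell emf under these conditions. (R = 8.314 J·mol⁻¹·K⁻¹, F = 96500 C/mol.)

1.58 V

The Fe³⁺/Fe²⁺ couple has the higher reduction potential and acts as the cathode, so E°_cell = +0.77 − (-0.74) = 1.51 V.
Balancing electrons gives n = 3; the reaction quotient is Q = [Cr³⁺]·[Fe²⁺]^3/[Fe³⁺]^3 = 0.00101.
E = E° − (RT/nF) ln Q = 1.51 − (8.314×343)/(3×96500) × (-6.897) = 1.510 + 0.068 = 1.578 V.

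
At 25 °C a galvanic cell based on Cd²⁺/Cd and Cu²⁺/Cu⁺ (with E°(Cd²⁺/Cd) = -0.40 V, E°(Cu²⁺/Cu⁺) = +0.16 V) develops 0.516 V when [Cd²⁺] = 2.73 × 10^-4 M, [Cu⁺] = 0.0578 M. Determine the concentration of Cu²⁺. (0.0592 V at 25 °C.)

From the Nernst equation, log Q = n(E° − E)/0.0592 = 2(0.56 − 0.516)/0.0592 = 1.486, so Q = 30.7.
With Q = [Cd²⁺]·[Cu⁺]^2/[Cu²⁺]^2 and the known concentrations, [Cu²⁺]^2 in the denominator gives [Cu²⁺] = 1.7 × 10^-4 M.

1.7 × 10^-4 M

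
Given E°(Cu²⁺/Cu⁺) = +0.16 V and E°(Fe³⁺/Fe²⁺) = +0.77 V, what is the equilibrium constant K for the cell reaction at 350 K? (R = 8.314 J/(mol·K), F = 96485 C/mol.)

E°_cell = +0.77 − (+0.16) = 0.61 V, with n = 1 electron transferred.
At equilibrium E = 0, so the Nernst equation gives ln K = nFE°/RT = (1)(96485)(0.61)/((8.314)(350)) = 20.23.
K = e^20.23 = 6.1 × 10^8.

6.1 × 10^8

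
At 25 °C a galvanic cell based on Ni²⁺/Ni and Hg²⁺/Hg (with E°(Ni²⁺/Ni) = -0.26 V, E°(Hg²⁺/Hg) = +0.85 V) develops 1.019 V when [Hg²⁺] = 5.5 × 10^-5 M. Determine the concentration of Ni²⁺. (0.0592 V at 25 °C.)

0.065 M

From the Nernst equation, log Q = n(E° − E)/0.0592 = 2(1.11 − 1.019)/0.0592 = 3.074, so Q = 1190.
With Q = [Ni²⁺]/[Hg²⁺] and the known concentrations, [Ni²⁺] in the numerator gives [Ni²⁺] = 0.065 M.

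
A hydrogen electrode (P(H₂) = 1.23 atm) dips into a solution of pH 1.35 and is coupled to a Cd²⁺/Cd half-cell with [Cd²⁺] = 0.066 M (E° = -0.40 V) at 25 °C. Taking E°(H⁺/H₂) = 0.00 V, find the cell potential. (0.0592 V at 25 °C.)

The hydrogen couple is the cathode, so E°_cell = 0.40 V; n = 2.
[H⁺] = 10^(−1.35) = 0.045 M, and Q = [Cd²⁺]·P(H₂) / [H⁺]^2 = 40.7.
E = E° − (0.0592/2) log Q = 0.40 − (0.0592/2)(1.609) = 0.352 V.

0.35 V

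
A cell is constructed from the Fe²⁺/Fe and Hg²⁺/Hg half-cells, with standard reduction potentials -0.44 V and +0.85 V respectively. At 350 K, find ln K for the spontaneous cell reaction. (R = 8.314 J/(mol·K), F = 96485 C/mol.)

E°_cell = +0.85 − (-0.44) = 1.29 V, with n = 2 electrons transferred.
At equilibrium E = 0, so the Nernst equation gives ln K = nFE°/RT = (2)(96485)(1.29)/((8.314)(350)) = 85.55.

ln K = 85.5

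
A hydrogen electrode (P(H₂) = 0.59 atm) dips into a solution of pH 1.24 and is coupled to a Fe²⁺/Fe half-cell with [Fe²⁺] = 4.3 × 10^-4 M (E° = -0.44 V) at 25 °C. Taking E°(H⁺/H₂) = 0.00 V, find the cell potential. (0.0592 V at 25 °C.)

0.47 V

The hydrogen couple is the cathode, so E°_cell = 0.44 V; n = 2.
[H⁺] = 10^(−1.24) = 0.058 M, and Q = [Fe²⁺]·P(H₂) / [H⁺]^2 = 0.0766.
E = E° − (0.0592/2) log Q = 0.44 − (0.0592/2)(-1.116) = 0.473 V.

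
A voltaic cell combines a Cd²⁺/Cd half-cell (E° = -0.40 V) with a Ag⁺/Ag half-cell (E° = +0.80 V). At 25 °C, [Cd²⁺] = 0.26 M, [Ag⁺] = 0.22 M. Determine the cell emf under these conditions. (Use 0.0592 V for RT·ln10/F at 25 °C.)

1.18 V

The Ag⁺/Ag couple has the higher reduction potential and acts as the cathode, so E°_cell = +0.80 − (-0.40) = 1.20 V.
Balancing electrons gives n = 2; the reaction quotient is Q = [Cd²⁺]/[Ag⁺]^2 = 5.37.
At 25 °C, E = E° − (0.0592/n) log Q = 1.20 − (0.0592/2)(0.730) = 1.200 − 0.022 = 1.178 V.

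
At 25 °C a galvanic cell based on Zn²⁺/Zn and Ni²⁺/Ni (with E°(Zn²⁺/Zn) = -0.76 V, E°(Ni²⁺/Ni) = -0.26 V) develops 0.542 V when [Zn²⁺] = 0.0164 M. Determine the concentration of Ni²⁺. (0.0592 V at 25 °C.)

From the Nernst equation, log Q = n(E° − E)/0.0592 = 2(0.50 − 0.542)/0.0592 = -1.419, so Q = 0.0381.
With Q = [Zn²⁺]/[Ni²⁺] and the known concentrations, [Ni²⁺] in the denominator gives [Ni²⁺] = 0.43 M.

0.43 M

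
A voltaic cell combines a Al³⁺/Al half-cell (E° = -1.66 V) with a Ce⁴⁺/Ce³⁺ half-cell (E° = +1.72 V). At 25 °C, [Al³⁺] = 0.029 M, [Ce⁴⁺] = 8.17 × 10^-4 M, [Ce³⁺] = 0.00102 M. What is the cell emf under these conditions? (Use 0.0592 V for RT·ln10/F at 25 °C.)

3.40 V

The Ce⁴⁺/Ce³⁺ couple has the higher reduction potential and acts as the cathode, so E°_cell = +1.72 − (-1.66) = 3.38 V.
Balancing electrons gives n = 3; the reaction quotient is Q = [Al³⁺]·[Ce³⁺]^3/[Ce⁴⁺]^3 = 0.0564.
At 25 °C, E = E° − (0.0592/n) log Q = 3.38 − (0.0592/3)(-1.248) = 3.380 + 0.025 = 3.405 V.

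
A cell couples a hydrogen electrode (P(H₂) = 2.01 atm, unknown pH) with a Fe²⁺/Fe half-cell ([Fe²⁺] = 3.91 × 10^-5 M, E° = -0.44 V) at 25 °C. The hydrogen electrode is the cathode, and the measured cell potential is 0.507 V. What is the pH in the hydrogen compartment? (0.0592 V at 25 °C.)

pH = 0.92

E°_cell = 0.44 V and n = 2.
log Q = n(E° − E)/0.0592 = 2×(0.44 − 0.507)/0.0592 = -2.264.
With Q = [Fe²⁺]·P(H₂) / [H⁺]^2, solving for [H⁺] gives log[H⁺] = -0.921, so pH = 0.92.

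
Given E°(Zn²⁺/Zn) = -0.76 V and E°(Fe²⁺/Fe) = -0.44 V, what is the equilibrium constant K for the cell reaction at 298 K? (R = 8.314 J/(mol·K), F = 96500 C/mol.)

6.7 × 10^10

E°_cell = -0.44 − (-0.76) = 0.32 V, with n = 2 electrons transferred.
At equilibrium E = 0, so the Nernst equation gives ln K = nFE°/RT = (2)(96500)(0.32)/((8.314)(298)) = 24.93.
K = e^24.93 = 6.7 × 10^10.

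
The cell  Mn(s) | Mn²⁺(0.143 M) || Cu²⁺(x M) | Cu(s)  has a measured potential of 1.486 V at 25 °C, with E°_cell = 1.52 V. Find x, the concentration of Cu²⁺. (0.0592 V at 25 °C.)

From the Nernst equation, log Q = n(E° − E)/0.0592 = 2(1.52 − 1.486)/0.0592 = 1.149, so Q = 14.1.
With Q = [Mn²⁺]/[Cu²⁺] and the known concentrations, [Cu²⁺] in the denominator gives [Cu²⁺] = 0.01 M.

0.01 M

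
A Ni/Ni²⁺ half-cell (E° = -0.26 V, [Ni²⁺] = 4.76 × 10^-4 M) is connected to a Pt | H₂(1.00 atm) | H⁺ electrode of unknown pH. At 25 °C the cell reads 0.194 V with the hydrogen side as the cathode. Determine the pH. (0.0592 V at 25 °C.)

pH = 2.78

E°_cell = 0.26 V and n = 2.
log Q = n(E° − E)/0.0592 = 2×(0.26 − 0.194)/0.0592 = 2.230.
With Q = [Ni²⁺]·P(H₂) / [H⁺]^2, solving for [H⁺] gives log[H⁺] = -2.776, so pH = 2.78.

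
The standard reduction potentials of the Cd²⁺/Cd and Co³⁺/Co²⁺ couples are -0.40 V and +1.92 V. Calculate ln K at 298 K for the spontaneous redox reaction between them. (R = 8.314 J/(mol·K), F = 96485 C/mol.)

E°_cell = +1.92 − (-0.40) = 2.32 V, with n = 2 electrons transferred.
At equilibrium E = 0, so the Nernst equation gives ln K = nFE°/RT = (2)(96485)(2.32)/((8.314)(298)) = 180.70.

ln K = 180.7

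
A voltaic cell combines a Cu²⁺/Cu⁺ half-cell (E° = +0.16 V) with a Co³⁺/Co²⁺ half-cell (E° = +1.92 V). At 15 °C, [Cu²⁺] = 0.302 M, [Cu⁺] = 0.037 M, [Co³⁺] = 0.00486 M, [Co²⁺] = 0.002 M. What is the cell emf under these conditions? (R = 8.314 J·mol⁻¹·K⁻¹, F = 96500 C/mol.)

1.73 V

The Co³⁺/Co²⁺ couple has the higher reduction potential and acts as the cathode, so E°_cell = +1.92 − (+0.16) = 1.76 V.
Balancing electrons gives n = 1; the reaction quotient is Q = [Cu²⁺]·[Co²⁺]/([Cu⁺]·[Co³⁺]) = 3.36.
E = E° − (RT/nF) ln Q = 1.76 − (8.314×288)/(1×96500) × (1.212) = 1.760 − 0.030 = 1.730 V.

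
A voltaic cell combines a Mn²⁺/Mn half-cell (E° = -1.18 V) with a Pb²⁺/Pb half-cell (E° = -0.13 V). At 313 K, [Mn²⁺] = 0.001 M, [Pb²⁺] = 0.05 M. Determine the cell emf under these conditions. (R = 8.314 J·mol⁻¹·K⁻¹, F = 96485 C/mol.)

1.10 V

The Pb²⁺/Pb couple has the higher reduction potential and acts as the cathode, so E°_cell = -0.13 − (-1.18) = 1.05 V.
Balancing electrons gives n = 2; the reaction quotient is Q = [Mn²⁺]/[Pb²⁺] = 0.0200.
E = E° − (RT/nF) ln Q = 1.05 − (8.314×313)/(2×96485) × (-3.912) = 1.050 + 0.053 = 1.103 V.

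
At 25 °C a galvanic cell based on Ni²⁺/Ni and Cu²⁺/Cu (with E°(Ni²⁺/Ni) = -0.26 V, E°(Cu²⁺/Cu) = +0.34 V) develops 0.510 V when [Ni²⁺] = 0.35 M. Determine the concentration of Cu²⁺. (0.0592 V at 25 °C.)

From the Nernst equation, log Q = n(E° − E)/0.0592 = 2(0.60 − 0.510)/0.0592 = 3.041, so Q = 1100.
With Q = [Ni²⁺]/[Cu²⁺] and the known concentrations, [Cu²⁺] in the denominator gives [Cu²⁺] = 3.2 × 10^-4 M.

3.2 × 10^-4 M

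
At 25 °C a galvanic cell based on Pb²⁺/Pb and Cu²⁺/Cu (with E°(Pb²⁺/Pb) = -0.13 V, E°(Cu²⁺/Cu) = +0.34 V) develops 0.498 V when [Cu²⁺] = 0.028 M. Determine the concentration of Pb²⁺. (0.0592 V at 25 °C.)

From the Nernst equation, log Q = n(E° − E)/0.0592 = 2(0.47 − 0.498)/0.0592 = -0.946, so Q = 0.113.
With Q = [Pb²⁺]/[Cu²⁺] and the known concentrations, [Pb²⁺] in the numerator gives [Pb²⁺] = 0.0032 M.

0.0032 M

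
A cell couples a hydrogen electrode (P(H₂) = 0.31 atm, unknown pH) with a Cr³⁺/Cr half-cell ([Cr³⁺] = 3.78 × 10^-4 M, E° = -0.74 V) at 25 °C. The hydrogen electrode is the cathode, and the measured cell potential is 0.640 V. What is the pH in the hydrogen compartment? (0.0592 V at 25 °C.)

pH = 3.08

E°_cell = 0.74 V and n = 6.
log Q = n(E° − E)/0.0592 = 6×(0.74 − 0.640)/0.0592 = 10.135.
With Q = [Cr³⁺]^2·P(H₂)^3 / [H⁺]^6, solving for [H⁺] gives log[H⁺] = -3.084, so pH = 3.08.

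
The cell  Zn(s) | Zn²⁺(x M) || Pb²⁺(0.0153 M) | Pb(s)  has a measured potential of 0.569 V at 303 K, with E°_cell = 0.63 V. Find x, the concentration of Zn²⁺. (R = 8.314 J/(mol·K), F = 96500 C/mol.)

1.6 M

From the Nernst equation, ln Q = nF(E° − E)/RT = 2×96500×(0.63 − 0.569)/(8.314×303) = 4.673, so Q = 107.
With Q = [Zn²⁺]/[Pb²⁺] and the known concentrations, [Zn²⁺] in the numerator gives [Zn²⁺] = 1.6 M.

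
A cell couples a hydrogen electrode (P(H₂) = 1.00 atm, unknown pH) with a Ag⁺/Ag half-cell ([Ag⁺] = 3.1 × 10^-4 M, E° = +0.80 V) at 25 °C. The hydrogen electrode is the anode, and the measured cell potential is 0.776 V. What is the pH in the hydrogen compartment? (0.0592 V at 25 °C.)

pH = 3.10

E°_cell = 0.80 V and n = 2.
log Q = n(E° − E)/0.0592 = 2×(0.80 − 0.776)/0.0592 = 0.811.
With Q = [H⁺]^2 / ([Ag⁺]^2·P(H₂)), solving for [H⁺] gives log[H⁺] = -3.103, so pH = 3.10.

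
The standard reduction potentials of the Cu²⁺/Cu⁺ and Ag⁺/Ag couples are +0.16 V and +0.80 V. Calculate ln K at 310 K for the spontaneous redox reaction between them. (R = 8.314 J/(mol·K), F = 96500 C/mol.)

E°_cell = +0.80 − (+0.16) = 0.64 V, with n = 1 electron transferred.
At equilibrium E = 0, so the Nernst equation gives ln K = nFE°/RT = (1)(96500)(0.64)/((8.314)(310)) = 23.96.

ln K = 24.0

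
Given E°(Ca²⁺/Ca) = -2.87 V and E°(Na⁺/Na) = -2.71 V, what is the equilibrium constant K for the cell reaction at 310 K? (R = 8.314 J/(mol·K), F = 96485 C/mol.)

E°_cell = -2.71 − (-2.87) = 0.16 V, with n = 2 electrons transferred.
At equilibrium E = 0, so the Nernst equation gives ln K = nFE°/RT = (2)(96485)(0.16)/((8.314)(310)) = 11.98.
K = e^11.98 = 1.6 × 10^5.

1.6 × 10^5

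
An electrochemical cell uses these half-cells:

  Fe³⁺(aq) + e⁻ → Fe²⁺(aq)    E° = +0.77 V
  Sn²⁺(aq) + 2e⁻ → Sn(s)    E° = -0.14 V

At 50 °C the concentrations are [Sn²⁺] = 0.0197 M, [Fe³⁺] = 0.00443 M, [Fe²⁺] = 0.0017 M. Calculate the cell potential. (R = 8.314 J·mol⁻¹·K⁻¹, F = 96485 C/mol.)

The Fe³⁺/Fe²⁺ couple has the higher reduction potential and acts as the cathode, so E°_cell = +0.77 − (-0.14) = 0.91 V.
Balancing electrons gives n = 2; the reaction quotient is Q = [Sn²⁺]·[Fe²⁺]^2/[Fe³⁺]^2 = 0.00290.
E = E° − (RT/nF) ln Q = 0.91 − (8.314×323)/(2×96485) × (-5.843) = 0.910 + 0.081 = 0.991 V.

0.991 V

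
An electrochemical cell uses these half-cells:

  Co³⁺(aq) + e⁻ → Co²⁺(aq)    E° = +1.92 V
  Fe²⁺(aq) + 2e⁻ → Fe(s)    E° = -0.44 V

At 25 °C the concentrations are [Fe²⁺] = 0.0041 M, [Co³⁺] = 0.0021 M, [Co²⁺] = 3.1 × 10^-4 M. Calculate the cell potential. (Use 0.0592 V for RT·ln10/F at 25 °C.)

2.48 V

The Co³⁺/Co²⁺ couple has the higher reduction potential and acts as the cathode, so E°_cell = +1.92 − (-0.44) = 2.36 V.
Balancing electrons gives n = 2; the reaction quotient is Q = [Fe²⁺]·[Co²⁺]^2/[Co³⁺]^2 = 8.93 × 10^-5.
At 25 °C, E = E° − (0.0592/n) log Q = 2.36 − (0.0592/2)(-4.049) = 2.360 + 0.120 = 2.480 V.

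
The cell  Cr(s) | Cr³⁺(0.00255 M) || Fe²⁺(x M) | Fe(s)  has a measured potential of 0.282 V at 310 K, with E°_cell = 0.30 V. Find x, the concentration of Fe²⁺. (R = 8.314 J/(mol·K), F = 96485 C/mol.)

From the Nernst equation, ln Q = nF(E° − E)/RT = 6×96485×(0.30 − 0.282)/(8.314×310) = 4.043, so Q = 57.0.
With Q = [Cr³⁺]^2/[Fe²⁺]^3 and the known concentrations, [Fe²⁺]^3 in the denominator gives [Fe²⁺] = 0.0048 M.

0.0048 M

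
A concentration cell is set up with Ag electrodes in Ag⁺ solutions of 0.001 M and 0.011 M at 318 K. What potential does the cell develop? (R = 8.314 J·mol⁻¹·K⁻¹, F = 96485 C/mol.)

Both half-cells are Ag⁺/Ag, so E°_cell = 0. The concentrated side is the cathode; the cell reaction moves Ag⁺ from high to low concentration with n = 1.
Q = [Ag⁺]_dilute/[Ag⁺]_conc = 0.001/0.011 = 0.0909.
E = 0 − (RT/nF) ln Q = −((8.314×318)/(1×96485))(-2.398) = 0.0657 V.

0.066 V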